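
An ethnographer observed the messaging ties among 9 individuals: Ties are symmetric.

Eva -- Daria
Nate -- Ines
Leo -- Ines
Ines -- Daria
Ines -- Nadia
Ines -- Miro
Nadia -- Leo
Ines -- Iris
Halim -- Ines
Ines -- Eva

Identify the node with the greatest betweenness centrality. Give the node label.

Ines

Unnormalized betweenness of each node: Daria:0, Eva:0, Halim:0, Ines:26, Iris:0, Leo:0, Miro:0, Nadia:0, Nate:0.
Ines has the largest value, 26, making it the main broker — the node through which the most shortest paths run.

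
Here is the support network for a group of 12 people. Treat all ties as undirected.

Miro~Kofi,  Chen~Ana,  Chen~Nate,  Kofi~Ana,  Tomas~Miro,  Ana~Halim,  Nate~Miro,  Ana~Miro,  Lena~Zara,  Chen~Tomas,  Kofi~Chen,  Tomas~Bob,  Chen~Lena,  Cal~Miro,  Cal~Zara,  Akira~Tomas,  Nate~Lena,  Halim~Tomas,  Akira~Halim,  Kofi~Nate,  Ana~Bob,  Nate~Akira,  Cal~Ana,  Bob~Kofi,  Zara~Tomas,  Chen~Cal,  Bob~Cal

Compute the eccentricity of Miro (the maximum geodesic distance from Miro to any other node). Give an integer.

2

Distances from Miro: Akira:2, Ana:1, Bob:2, Cal:1, Chen:2, Halim:2, Kofi:1, Lena:2, Nate:1, Tomas:1, Zara:2.
The largest is 2 (to Chen, Bob, Halim, Lena, Akira, and Zara), so the eccentricity of Miro is 2.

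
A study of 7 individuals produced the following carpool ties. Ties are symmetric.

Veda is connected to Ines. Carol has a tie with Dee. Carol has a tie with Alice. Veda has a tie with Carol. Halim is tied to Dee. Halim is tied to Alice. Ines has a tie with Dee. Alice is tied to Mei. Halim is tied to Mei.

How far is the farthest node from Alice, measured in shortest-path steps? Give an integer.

3

Distances from Alice: Carol:1, Dee:2, Halim:1, Ines:3, Mei:1, Veda:2.
The largest is 3 (to Ines), so the eccentricity of Alice is 3.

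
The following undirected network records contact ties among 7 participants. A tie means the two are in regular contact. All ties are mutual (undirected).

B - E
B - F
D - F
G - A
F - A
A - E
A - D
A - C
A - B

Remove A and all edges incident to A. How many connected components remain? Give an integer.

Without A, the remaining ties split the others into: {B, D, E, F}; {C}; {G}.
That's 3 separate components.

3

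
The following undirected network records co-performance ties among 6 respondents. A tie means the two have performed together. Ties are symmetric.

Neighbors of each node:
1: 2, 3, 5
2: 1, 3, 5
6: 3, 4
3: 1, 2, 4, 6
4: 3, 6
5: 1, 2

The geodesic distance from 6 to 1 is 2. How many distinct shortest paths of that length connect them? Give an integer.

1

The shortest distance is 2, and the only length-2 path is 6–3–1. So there is exactly 1 shortest path.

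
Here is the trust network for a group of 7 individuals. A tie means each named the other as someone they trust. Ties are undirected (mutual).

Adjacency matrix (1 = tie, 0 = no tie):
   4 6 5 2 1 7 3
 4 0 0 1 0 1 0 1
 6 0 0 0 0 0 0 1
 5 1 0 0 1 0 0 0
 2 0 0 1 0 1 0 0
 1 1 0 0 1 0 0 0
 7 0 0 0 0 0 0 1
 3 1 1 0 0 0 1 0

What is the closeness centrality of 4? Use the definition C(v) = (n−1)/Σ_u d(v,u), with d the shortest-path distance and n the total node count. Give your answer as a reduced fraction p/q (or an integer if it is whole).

Distances from 4: 1:1, 2:2, 3:1, 5:1, 6:2, 7:2. Sum = 9.
n = 7, so closeness = 6/9 = 2/3.

2/3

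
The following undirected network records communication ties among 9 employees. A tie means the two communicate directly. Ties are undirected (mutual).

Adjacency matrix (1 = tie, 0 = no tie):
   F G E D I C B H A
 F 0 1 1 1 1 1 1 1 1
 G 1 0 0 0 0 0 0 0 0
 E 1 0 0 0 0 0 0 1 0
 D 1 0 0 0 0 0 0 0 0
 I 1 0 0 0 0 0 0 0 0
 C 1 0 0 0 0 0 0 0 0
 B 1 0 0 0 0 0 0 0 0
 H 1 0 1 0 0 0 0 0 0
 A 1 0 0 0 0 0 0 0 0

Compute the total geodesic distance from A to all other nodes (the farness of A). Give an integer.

Distances from A: B:2, C:2, D:2, E:2, F:1, G:2, H:2, I:2.
Sum = 2 + 2 + 2 + 2 + 1 + 2 + 2 + 2 = 15.

15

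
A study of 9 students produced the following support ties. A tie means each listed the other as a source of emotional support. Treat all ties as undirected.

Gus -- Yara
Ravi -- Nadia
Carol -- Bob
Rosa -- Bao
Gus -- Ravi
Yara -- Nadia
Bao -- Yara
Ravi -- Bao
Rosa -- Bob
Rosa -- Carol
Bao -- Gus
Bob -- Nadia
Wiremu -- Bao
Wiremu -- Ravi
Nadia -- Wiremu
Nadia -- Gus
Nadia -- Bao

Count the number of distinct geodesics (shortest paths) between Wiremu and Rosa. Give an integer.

1

The shortest distance is 2, and the only length-2 path is Wiremu–Bao–Rosa. So there is exactly 1 shortest path.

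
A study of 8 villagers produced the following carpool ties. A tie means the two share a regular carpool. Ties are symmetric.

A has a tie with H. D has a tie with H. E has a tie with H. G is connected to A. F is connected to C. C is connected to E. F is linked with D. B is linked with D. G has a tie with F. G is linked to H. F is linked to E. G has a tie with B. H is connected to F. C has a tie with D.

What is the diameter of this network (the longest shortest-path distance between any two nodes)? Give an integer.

Eccentricity of each node (its greatest distance to any other): A:3, B:3, C:3, D:2, E:3, F:2, G:2, H:2.
The maximum eccentricity is 3, realized for instance by the pair C–A via C – F – H – A. So the diameter is 3.

3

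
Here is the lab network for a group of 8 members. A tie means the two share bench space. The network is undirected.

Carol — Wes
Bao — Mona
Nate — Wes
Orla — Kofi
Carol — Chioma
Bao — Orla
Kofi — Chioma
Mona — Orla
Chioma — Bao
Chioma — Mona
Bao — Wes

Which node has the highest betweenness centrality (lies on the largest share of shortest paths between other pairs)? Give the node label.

Bao

Unnormalized betweenness of each node: Bao:43/6, Carol:5/3, Chioma:67/12, Kofi:7/12, Mona:7/12, Nate:0, Orla:5/3, Wes:27/4.
Bao has the largest value, 43/6, making it the main broker — the node through which the most shortest paths run.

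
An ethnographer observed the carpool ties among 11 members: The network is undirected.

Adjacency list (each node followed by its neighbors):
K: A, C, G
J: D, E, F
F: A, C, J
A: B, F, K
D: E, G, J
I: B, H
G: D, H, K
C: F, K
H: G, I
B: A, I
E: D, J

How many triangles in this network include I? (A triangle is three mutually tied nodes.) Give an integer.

I's neighbors are B and H, but none of them are tied to each other, so no triangle contains I.

0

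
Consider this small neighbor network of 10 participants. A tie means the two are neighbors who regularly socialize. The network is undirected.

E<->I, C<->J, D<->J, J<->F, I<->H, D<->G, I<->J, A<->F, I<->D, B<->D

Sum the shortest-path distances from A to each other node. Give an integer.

28

Distances from A: B:4, C:3, D:3, E:4, F:1, G:4, H:4, I:3, J:2.
Sum = 4 + 3 + 3 + 4 + 1 + 4 + 4 + 3 + 2 = 28.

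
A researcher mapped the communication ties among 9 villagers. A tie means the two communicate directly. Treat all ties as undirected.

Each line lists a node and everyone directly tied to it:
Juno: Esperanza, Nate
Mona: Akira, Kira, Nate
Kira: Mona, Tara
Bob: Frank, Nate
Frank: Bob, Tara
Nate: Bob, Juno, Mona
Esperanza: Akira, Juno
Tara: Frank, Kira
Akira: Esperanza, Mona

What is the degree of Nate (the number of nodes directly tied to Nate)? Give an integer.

3

Nate is directly tied to Bob, Juno, and Mona. That is 3 neighbors, so the degree of Nate is 3.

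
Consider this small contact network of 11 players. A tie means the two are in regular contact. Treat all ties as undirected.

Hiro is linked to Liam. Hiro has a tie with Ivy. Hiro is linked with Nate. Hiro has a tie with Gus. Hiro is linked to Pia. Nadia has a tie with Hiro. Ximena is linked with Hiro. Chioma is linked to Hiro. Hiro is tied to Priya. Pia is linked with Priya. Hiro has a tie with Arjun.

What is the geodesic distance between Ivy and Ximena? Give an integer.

One shortest route is Ivy – Hiro – Ximena, which uses 2 edges, and Ivy and Ximena are not directly tied, so nothing shorter exists. So d(Ivy,Ximena) = 2.

2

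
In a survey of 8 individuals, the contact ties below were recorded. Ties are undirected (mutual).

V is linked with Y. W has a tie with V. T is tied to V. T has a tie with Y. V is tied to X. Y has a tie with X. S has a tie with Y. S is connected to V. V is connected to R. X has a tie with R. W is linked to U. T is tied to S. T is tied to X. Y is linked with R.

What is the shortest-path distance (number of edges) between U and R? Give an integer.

3

One shortest route is U – W – V – R, which uses 3 edges, and at distance 2 from U we only reach {V}, which does not include R. So d(U,R) = 3.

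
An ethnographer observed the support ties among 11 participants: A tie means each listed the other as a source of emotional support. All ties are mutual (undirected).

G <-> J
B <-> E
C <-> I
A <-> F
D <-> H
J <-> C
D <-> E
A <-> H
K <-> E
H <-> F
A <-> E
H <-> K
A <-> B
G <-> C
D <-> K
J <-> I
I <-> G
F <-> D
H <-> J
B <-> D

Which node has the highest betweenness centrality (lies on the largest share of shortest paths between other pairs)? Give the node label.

H

Unnormalized betweenness of each node: A:31/6, B:1/4, C:0, D:37/6, E:5/4, F:1/4, G:0, H:101/4, I:0, J:21, K:5/3.
H has the largest value, 101/4, making it the main broker — the node through which the most shortest paths run.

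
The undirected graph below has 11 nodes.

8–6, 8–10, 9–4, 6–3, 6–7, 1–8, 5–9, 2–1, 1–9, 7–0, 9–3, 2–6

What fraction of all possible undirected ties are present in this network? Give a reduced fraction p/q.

There are 12 edges and 11 nodes, so the maximum possible is C(11,2) = 55.
Density = 12/55.

12/55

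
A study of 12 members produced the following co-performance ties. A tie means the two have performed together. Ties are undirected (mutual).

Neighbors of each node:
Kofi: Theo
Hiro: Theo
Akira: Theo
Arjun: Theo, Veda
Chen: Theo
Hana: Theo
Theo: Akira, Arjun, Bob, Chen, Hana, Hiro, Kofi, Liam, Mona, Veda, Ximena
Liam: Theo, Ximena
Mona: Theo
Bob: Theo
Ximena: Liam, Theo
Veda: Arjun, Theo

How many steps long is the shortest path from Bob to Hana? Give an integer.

One shortest route is Bob – Theo – Hana, which uses 2 edges, and Bob and Hana are not directly tied, so nothing shorter exists. So d(Bob,Hana) = 2.

2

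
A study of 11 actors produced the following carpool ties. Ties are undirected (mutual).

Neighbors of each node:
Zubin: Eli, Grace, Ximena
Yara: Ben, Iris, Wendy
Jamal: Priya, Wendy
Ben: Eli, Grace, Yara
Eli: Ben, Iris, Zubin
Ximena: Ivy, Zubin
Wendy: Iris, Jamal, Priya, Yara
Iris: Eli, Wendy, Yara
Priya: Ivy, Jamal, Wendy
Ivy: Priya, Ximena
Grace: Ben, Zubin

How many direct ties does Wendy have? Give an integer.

4

Wendy is directly tied to Iris, Jamal, Priya, and Yara. That is 4 neighbors, so the degree of Wendy is 4.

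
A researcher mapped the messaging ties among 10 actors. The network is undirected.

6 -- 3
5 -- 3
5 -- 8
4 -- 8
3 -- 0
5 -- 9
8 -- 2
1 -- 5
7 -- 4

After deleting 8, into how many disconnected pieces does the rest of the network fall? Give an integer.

Without 8, the remaining ties split the others into: {0, 1, 3, 5, 6, 9}; {4, 7}; {2}.
That's 3 separate components.

3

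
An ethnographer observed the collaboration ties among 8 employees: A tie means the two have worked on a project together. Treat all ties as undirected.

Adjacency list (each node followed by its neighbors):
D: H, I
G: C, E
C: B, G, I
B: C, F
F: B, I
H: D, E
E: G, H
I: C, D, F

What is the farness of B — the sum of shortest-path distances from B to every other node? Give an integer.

Distances from B: C:1, D:3, E:3, F:1, G:2, H:4, I:2.
Sum = 1 + 3 + 3 + 1 + 2 + 4 + 2 = 16.

16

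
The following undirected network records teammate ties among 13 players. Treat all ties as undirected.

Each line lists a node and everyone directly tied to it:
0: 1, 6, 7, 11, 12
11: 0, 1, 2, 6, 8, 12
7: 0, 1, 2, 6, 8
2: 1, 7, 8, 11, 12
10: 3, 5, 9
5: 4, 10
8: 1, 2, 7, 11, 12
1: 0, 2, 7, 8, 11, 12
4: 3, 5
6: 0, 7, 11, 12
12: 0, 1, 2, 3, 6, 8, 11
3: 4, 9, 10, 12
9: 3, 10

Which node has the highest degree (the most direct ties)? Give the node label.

12

Degrees — 0:5, 1:6, 2:5, 3:4, 4:2, 5:2, 6:4, 7:5, 8:5, 9:2, 10:3, 11:6, 12:7.
The maximum is 7, attained only by 12.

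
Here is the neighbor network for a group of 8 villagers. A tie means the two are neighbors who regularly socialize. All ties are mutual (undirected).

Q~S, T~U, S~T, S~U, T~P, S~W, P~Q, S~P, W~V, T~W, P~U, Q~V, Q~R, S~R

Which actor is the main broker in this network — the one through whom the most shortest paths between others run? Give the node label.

Unnormalized betweenness of each node: P:5/4, Q:7/2, R:0, S:13/2, T:5/4, U:0, V:1/2, W:2.
S has the largest value, 13/2, making it the main broker — the node through which the most shortest paths run.

S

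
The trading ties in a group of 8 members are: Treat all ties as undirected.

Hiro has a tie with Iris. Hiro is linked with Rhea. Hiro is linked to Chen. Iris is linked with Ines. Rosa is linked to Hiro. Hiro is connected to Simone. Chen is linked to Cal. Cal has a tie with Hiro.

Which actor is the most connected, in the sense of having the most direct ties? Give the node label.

Hiro

Degrees — Cal:2, Chen:2, Hiro:6, Ines:1, Iris:2, Rhea:1, Rosa:1, Simone:1.
The maximum is 6, attained only by Hiro.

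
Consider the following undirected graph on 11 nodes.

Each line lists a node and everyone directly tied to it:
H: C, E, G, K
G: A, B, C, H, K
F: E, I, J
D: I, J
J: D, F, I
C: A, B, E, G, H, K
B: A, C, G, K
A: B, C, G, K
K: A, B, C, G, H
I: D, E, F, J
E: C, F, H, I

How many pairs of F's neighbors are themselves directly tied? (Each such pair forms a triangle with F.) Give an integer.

F's neighbors: E, I, and J.
Neighbor pairs that are themselves tied: F–E–I; F–I–J. Each forms one triangle with F, for 2 in total.

2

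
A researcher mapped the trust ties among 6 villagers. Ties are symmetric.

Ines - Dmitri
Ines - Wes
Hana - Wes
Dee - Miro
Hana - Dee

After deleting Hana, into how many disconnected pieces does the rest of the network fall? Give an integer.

Without Hana, the remaining ties split the others into: {Dmitri, Ines, Wes}; {Dee, Miro}.
That's 2 separate components.

2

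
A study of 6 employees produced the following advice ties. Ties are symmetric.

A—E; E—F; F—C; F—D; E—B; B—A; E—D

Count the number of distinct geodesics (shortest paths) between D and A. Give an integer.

1

The shortest distance is 2, and the only length-2 path is D–E–A. So there is exactly 1 shortest path.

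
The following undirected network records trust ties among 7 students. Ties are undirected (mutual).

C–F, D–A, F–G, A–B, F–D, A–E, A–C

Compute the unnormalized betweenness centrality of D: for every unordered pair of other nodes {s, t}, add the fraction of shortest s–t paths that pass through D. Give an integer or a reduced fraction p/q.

3

Pairs whose geodesics pass through D — E–F: 1/2; E–G: 1/2; A–F: 1/2; A–G: 1/2; B–F: 1/2; B–G: 1/2.
All other pairs contribute 0.
Summing the contributions gives betweenness(D) = 3.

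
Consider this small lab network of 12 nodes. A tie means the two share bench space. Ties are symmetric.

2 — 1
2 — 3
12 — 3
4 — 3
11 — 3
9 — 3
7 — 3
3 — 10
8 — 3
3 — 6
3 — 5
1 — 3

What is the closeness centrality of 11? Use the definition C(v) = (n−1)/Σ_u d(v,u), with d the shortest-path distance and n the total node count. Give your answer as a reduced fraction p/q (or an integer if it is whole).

Distances from 11: 1:2, 2:2, 3:1, 4:2, 5:2, 6:2, 7:2, 8:2, 9:2, 10:2, 12:2. Sum = 21.
n = 12, so closeness = 11/21.

11/21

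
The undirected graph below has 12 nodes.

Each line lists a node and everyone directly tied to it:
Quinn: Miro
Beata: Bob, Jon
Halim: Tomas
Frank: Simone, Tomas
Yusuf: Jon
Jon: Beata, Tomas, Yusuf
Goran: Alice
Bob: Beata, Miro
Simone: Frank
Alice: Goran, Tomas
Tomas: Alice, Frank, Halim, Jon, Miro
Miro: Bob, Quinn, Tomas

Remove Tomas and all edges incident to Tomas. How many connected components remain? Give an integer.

Without Tomas, the remaining ties split the others into: {Frank, Simone}; {Beata, Bob, Jon, Miro, Quinn, Yusuf}; {Alice, Goran}; {Halim}.
That's 4 separate components.

4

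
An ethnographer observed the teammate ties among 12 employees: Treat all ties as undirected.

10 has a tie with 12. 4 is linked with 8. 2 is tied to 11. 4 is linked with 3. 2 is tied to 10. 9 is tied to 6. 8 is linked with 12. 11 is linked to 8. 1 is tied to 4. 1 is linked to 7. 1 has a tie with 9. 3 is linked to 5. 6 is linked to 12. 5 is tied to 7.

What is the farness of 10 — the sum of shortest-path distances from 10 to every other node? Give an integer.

32

Distances from 10: 1:4, 2:1, 3:4, 4:3, 5:5, 6:2, 7:5, 8:2, 9:3, 11:2, 12:1.
Sum = 4 + 1 + 4 + 3 + 5 + 2 + 5 + 2 + 3 + 2 + 1 = 32.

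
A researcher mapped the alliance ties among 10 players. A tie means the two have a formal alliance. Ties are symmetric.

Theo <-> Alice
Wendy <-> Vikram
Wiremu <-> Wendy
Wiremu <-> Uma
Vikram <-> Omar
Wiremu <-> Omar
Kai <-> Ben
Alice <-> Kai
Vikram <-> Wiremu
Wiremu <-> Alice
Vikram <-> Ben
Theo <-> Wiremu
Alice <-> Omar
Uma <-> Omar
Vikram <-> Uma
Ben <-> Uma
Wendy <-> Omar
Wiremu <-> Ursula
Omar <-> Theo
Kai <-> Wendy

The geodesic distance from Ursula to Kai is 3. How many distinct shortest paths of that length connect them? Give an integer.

2

The shortest distance is 3. The length-3 paths are: Ursula–Wiremu–Wendy–Kai; Ursula–Wiremu–Alice–Kai.
That gives 2 distinct shortest paths.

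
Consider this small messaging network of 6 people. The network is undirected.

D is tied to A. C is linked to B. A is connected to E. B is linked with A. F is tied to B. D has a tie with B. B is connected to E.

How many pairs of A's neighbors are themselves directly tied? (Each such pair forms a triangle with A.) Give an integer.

A's neighbors: B, D, and E.
Neighbor pairs that are themselves tied: A–B–D; A–B–E. Each forms one triangle with A, for 2 in total.

2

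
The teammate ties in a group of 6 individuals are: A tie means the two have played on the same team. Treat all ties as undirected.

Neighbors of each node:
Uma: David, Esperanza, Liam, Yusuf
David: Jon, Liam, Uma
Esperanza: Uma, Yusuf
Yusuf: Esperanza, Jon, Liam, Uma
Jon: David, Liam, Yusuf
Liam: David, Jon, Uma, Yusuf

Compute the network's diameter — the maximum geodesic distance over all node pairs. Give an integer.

Eccentricity of each node (its greatest distance to any other): David:2, Esperanza:2, Jon:2, Liam:2, Uma:2, Yusuf:2.
The maximum eccentricity is 2, realized for instance by the pair Liam–Esperanza via Liam – Yusuf – Esperanza. So the diameter is 2.

2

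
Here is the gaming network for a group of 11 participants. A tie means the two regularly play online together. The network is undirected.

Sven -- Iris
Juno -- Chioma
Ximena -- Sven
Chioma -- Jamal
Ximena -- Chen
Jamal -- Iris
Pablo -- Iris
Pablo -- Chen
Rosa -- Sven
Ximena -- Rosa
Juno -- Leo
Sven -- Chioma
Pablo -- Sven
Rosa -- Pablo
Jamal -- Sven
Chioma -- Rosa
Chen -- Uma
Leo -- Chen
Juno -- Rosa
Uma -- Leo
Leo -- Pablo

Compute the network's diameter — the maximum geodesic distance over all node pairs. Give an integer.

Eccentricity of each node (its greatest distance to any other): Chen:3, Chioma:3, Iris:3, Jamal:4, Juno:3, Leo:3, Pablo:2, Rosa:3, Sven:3, Uma:4, Ximena:2.
The maximum eccentricity is 4, realized for instance by the pair Jamal–Uma via Jamal – Chioma – Juno – Leo – Uma. So the diameter is 4.

4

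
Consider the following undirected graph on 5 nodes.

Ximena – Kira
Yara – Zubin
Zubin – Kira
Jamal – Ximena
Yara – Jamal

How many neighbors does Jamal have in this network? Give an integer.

Jamal is directly tied to Ximena and Yara. That is 2 neighbors, so the degree of Jamal is 2.

2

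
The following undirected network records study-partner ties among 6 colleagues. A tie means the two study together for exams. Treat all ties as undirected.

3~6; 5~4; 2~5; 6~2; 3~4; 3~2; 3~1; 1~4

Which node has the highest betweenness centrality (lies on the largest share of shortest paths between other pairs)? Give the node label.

Unnormalized betweenness of each node: 1:0, 2:3/2, 3:7/2, 4:3/2, 5:1/2, 6:0.
3 has the largest value, 7/2, making it the main broker — the node through which the most shortest paths run.

3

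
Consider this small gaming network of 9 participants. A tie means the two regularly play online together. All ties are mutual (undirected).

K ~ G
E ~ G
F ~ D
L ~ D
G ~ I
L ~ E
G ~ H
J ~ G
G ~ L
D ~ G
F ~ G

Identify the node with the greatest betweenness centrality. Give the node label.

G

Unnormalized betweenness of each node: D:1/2, E:0, F:0, G:24, H:0, I:0, J:0, K:0, L:1/2.
G has the largest value, 24, making it the main broker — the node through which the most shortest paths run.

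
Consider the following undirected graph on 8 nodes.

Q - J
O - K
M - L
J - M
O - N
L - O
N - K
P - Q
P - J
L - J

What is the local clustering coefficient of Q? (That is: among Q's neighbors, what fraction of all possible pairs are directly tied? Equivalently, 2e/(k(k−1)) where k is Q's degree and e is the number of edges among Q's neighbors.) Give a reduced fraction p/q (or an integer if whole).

Q's neighbors: J and P (k = 2).
Possible neighbor pairs: C(2,2) = 1. Edges among them: J–P → e = 1.
Clustering(Q) = 1/1.

1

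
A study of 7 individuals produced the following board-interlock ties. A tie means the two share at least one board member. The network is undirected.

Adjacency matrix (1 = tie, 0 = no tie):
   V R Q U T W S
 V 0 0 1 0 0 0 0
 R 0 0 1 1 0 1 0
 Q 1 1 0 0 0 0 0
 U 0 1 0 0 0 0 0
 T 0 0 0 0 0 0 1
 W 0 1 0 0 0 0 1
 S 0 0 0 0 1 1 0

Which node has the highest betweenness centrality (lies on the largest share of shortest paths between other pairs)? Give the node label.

R

Unnormalized betweenness of each node: Q:5, R:11, S:5, T:0, U:0, V:0, W:8.
R has the largest value, 11, making it the main broker — the node through which the most shortest paths run.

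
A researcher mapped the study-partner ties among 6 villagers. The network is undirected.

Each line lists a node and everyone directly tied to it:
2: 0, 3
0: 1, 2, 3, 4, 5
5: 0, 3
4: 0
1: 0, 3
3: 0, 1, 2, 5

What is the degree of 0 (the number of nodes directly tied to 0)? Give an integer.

0 is directly tied to 1, 2, 3, 4, and 5. That is 5 neighbors, so the degree of 0 is 5.

5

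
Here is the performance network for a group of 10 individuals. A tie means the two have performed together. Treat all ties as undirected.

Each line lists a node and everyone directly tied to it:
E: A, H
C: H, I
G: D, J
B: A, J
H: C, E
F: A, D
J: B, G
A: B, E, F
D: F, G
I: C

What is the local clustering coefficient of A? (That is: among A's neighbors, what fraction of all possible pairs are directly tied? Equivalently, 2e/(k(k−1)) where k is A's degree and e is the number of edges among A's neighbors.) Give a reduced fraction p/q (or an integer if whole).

0

A's neighbors: B, E, and F (k = 3).
Possible neighbor pairs: C(3,2) = 3. Edges among them: none → e = 0.
Clustering(A) = 0/3 = 0.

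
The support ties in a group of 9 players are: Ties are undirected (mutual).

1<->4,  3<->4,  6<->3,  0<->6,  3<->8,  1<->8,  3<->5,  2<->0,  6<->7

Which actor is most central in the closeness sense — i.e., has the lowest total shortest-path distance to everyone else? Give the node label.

3

Farness (sum of distances to all others) for each node — 0:19, 1:23, 2:26, 3:13, 4:18, 5:20, 6:14, 7:21, 8:18.
The smallest farness is 13, for 3, so 3 has the highest closeness.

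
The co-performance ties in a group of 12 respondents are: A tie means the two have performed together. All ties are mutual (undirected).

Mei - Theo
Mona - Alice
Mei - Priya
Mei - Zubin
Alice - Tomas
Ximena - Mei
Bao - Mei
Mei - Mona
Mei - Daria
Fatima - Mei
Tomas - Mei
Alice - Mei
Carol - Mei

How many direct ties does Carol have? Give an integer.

1

Carol is directly tied to Mei. That is 1 neighbor, so the degree of Carol is 1.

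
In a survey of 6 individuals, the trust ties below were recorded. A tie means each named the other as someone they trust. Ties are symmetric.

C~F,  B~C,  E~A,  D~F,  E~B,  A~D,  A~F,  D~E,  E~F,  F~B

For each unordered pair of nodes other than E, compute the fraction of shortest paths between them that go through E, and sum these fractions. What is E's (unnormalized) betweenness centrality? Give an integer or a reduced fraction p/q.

Pairs whose geodesics pass through E — B–D: 1/2; B–A: 1/2.
All other pairs contribute 0.
Summing the contributions gives betweenness(E) = 1.

1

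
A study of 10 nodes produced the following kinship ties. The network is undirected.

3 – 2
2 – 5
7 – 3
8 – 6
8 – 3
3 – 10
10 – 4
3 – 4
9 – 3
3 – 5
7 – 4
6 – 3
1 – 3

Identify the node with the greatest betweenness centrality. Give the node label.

Unnormalized betweenness of each node: 1:0, 2:0, 3:63/2, 4:1/2, 5:0, 6:0, 7:0, 8:0, 9:0, 10:0.
3 has the largest value, 63/2, making it the main broker — the node through which the most shortest paths run.

3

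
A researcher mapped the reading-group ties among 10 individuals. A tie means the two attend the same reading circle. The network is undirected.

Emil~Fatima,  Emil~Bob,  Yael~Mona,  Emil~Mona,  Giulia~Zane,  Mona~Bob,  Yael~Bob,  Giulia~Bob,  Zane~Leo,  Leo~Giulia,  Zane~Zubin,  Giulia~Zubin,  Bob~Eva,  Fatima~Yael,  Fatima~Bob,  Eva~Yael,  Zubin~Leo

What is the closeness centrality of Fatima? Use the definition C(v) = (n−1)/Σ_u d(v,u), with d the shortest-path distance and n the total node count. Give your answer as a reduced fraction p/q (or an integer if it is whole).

1/2

Distances from Fatima: Bob:1, Emil:1, Eva:2, Giulia:2, Leo:3, Mona:2, Yael:1, Zane:3, Zubin:3. Sum = 18.
n = 10, so closeness = 9/18 = 1/2.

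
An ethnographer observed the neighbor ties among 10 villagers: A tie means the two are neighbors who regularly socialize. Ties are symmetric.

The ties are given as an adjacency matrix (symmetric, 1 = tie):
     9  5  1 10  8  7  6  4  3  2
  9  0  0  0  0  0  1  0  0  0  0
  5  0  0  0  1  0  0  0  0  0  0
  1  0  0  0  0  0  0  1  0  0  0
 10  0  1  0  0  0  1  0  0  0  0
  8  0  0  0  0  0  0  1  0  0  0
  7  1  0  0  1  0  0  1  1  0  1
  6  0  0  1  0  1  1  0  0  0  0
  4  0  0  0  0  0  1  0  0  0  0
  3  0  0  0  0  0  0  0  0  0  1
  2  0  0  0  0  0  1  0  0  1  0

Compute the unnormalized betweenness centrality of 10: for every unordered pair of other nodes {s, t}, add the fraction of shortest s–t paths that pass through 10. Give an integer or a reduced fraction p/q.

8

Pairs whose geodesics pass through 10 — 9–5: 1; 5–1: 1; 5–8: 1; 5–7: 1; 5–6: 1; 5–4: 1; 5–3: 1; 5–2: 1.
All other pairs contribute 0.
Summing the contributions gives betweenness(10) = 8.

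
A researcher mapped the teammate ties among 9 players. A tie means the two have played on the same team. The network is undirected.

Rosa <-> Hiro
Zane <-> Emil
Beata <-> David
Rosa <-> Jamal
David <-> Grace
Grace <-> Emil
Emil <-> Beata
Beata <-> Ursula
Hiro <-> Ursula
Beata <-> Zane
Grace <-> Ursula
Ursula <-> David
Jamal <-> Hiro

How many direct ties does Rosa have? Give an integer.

2

Rosa is directly tied to Hiro and Jamal. That is 2 neighbors, so the degree of Rosa is 2.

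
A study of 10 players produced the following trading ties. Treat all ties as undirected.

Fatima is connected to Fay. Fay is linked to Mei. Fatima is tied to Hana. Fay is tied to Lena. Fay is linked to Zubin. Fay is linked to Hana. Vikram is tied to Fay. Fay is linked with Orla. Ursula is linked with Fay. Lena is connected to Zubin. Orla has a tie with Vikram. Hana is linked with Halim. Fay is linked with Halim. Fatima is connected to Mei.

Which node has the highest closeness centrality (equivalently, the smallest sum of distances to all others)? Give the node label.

Farness (sum of distances to all others) for each node — Fatima:15, Fay:9, Halim:16, Hana:15, Lena:16, Mei:16, Orla:16, Ursula:17, Vikram:16, Zubin:16.
The smallest farness is 9, for Fay, so Fay has the highest closeness.

Fay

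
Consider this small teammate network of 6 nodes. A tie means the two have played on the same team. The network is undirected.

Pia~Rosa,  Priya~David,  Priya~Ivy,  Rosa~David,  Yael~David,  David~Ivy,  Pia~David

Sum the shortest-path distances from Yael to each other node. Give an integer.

Distances from Yael: David:1, Ivy:2, Pia:2, Priya:2, Rosa:2.
Sum = 1 + 2 + 2 + 2 + 2 = 9.

9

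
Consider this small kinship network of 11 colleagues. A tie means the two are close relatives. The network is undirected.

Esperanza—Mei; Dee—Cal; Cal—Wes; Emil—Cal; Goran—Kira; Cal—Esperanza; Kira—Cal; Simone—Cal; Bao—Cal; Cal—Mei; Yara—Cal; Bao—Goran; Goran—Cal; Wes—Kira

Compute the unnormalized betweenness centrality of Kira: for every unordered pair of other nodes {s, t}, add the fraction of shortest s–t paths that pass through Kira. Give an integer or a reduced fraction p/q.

1/2

Pairs whose geodesics pass through Kira — Goran–Wes: 1/2.
All other pairs contribute 0.
Summing the contributions gives betweenness(Kira) = 1/2.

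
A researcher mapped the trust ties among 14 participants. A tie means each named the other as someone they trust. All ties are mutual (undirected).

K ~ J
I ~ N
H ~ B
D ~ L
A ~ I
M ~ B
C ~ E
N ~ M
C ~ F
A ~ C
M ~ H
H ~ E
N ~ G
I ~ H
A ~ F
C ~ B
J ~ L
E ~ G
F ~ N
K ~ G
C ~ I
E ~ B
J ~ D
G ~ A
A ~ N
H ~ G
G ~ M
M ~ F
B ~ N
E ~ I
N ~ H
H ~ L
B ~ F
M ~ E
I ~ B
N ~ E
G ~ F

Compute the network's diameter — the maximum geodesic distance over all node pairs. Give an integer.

4

Eccentricity of each node (its greatest distance to any other): A:4, B:3, C:4, D:4, E:3, F:4, G:3, H:2, I:3, J:4, K:3, L:3, M:3, N:3.
The maximum eccentricity is 4, realized for instance by the pair A–D via A – G – K – J – D. So the diameter is 4.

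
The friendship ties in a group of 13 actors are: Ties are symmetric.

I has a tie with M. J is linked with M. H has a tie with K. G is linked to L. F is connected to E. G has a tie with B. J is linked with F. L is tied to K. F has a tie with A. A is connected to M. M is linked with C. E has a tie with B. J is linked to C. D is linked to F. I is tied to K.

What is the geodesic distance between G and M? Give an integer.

4

One shortest route is G – L – K – I – M, which uses 4 edges, and at distance 3 from G we only reach {F, H, I}, which does not include M. So d(G,M) = 4.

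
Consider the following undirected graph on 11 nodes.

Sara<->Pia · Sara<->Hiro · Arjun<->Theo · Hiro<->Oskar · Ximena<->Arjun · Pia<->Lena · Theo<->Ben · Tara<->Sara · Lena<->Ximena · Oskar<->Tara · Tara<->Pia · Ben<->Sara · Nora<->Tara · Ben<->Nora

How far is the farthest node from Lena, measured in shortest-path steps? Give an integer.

3

Distances from Lena: Arjun:2, Ben:3, Hiro:3, Nora:3, Oskar:3, Pia:1, Sara:2, Tara:2, Theo:3, Ximena:1.
The largest is 3 (to Theo, Nora, Oskar, Ben, and Hiro), so the eccentricity of Lena is 3.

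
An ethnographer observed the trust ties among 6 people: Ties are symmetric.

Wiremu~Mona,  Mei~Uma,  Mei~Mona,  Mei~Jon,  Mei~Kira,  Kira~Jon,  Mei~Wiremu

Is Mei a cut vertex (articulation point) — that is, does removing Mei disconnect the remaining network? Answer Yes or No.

Removing Mei leaves {Jon and Kira} with no path to {Mona and Wiremu}, so the network splits into 3 components. Mei is a cut vertex.

Yes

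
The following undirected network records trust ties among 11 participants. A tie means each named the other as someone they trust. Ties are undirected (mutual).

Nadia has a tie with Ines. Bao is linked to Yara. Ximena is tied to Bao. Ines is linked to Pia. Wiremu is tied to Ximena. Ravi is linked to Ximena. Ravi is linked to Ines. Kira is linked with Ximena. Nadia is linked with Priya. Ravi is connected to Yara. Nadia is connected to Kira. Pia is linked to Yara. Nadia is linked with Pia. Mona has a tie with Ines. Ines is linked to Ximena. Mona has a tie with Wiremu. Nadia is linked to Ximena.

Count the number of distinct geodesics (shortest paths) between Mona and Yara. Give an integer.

The shortest distance is 3. The length-3 paths are: Mona–Ines–Pia–Yara; Mona–Ines–Ravi–Yara.
That gives 2 distinct shortest paths.

2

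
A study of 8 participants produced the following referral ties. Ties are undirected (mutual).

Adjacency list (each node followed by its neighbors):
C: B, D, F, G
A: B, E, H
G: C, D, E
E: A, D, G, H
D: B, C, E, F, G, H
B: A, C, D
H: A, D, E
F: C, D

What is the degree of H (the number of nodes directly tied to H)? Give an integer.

3

H is directly tied to A, D, and E. That is 3 neighbors, so the degree of H is 3.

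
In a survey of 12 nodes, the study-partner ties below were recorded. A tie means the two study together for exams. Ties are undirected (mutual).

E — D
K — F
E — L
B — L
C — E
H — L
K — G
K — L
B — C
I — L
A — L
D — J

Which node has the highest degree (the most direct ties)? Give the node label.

Degrees — A:1, B:2, C:2, D:2, E:3, F:1, G:1, H:1, I:1, J:1, K:3, L:6.
The maximum is 6, attained only by L.

L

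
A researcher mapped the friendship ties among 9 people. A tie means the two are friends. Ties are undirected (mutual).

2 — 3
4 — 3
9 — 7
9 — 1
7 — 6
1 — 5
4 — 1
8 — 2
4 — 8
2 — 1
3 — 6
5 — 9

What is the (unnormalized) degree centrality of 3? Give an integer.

3

3 is directly tied to 2, 4, and 6. That is 3 neighbors, so the degree of 3 is 3.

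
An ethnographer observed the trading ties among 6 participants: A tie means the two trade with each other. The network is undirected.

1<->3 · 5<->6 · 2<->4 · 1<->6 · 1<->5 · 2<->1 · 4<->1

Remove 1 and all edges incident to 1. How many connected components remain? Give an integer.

3

Without 1, the remaining ties split the others into: {5, 6}; {2, 4}; {3}.
That's 3 separate components.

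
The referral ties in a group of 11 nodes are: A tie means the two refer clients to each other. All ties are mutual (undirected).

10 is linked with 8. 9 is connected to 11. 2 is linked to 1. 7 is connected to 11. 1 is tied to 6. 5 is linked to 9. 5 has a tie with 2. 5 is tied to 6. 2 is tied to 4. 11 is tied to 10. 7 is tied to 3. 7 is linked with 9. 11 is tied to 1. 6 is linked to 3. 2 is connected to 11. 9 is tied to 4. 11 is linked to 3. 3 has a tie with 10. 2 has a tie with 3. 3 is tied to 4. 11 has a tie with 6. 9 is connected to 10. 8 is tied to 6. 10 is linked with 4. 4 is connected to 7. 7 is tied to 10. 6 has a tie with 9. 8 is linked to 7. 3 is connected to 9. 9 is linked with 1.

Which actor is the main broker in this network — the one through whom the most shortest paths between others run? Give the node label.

9

Unnormalized betweenness of each node: 1:11/20, 2:49/20, 3:157/60, 4:16/15, 5:11/20, 6:93/20, 7:2, 8:1/2, 9:129/20, 10:2, 11:19/6.
9 has the largest value, 129/20, making it the main broker — the node through which the most shortest paths run.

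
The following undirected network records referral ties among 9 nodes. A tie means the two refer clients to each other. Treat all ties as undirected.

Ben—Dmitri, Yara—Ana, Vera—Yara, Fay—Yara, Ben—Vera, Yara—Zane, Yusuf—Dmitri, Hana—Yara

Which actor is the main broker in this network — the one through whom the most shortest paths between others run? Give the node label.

Unnormalized betweenness of each node: Ana:0, Ben:12, Dmitri:7, Fay:0, Hana:0, Vera:15, Yara:22, Yusuf:0, Zane:0.
Yara has the largest value, 22, making it the main broker — the node through which the most shortest paths run.

Yara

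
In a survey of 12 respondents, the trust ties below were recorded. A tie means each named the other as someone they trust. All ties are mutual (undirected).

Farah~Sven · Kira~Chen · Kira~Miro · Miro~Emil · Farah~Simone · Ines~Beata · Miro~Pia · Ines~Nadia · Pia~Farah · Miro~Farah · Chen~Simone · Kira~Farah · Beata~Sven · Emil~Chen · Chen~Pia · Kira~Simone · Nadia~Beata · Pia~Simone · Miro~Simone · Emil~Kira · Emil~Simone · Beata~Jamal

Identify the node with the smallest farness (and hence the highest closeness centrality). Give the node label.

Farah

Farness (sum of distances to all others) for each node — Beata:26, Chen:30, Emil:30, Farah:20, Ines:35, Jamal:36, Kira:24, Miro:24, Nadia:35, Pia:25, Simone:23, Sven:22.
The smallest farness is 20, for Farah, so Farah has the highest closeness.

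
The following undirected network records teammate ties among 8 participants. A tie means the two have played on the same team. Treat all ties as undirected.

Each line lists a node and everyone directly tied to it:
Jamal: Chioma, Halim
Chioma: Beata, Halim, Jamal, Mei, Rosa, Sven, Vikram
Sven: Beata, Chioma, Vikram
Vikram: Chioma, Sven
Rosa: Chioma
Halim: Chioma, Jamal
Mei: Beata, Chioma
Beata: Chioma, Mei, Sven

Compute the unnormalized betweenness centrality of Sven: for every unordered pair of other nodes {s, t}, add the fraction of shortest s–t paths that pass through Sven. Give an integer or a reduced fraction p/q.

1/2

Pairs whose geodesics pass through Sven — Vikram–Beata: 1/2.
All other pairs contribute 0.
Summing the contributions gives betweenness(Sven) = 1/2.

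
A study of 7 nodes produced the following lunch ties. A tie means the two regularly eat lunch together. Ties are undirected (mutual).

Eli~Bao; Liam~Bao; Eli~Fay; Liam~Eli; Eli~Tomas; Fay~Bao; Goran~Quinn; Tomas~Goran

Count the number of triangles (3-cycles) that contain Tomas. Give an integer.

0

Tomas's neighbors are Eli and Goran, but none of them are tied to each other, so no triangle contains Tomas.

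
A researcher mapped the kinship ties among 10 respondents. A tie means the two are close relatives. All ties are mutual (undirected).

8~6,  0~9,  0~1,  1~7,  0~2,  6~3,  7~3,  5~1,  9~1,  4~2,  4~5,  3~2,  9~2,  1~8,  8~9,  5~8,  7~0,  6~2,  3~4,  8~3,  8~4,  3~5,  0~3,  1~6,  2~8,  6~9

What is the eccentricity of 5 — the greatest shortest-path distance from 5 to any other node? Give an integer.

2

Distances from 5: 0:2, 1:1, 2:2, 3:1, 4:1, 6:2, 7:2, 8:1, 9:2.
The largest is 2 (to 6, 2, 0, 7, and 9), so the eccentricity of 5 is 2.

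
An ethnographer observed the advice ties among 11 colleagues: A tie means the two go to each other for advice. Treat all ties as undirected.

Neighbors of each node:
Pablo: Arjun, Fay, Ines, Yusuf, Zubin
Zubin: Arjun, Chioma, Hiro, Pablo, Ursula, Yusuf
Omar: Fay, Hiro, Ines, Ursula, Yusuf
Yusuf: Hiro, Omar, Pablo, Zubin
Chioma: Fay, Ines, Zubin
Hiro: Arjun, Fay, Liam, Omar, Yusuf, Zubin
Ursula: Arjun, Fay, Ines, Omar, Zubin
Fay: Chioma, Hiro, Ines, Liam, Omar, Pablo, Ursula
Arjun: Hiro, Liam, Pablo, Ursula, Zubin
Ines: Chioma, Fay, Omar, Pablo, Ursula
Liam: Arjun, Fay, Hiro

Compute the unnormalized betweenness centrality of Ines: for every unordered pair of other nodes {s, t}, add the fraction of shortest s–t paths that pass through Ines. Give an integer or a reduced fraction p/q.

7/4

Pairs whose geodesics pass through Ines — Chioma–Ursula: 1/3; Chioma–Omar: 1/2; Chioma–Pablo: 1/3; Ursula–Pablo: 1/4; Omar–Pablo: 1/3.
All other pairs contribute 0.
Summing the contributions gives betweenness(Ines) = 7/4.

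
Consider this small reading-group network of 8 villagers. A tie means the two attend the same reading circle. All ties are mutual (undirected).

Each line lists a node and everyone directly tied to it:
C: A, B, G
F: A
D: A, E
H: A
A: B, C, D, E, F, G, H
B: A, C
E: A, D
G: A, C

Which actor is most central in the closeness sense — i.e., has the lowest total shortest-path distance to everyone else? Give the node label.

Farness (sum of distances to all others) for each node — A:7, B:12, C:11, D:12, E:12, F:13, G:12, H:13.
The smallest farness is 7, for A, so A has the highest closeness.

A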